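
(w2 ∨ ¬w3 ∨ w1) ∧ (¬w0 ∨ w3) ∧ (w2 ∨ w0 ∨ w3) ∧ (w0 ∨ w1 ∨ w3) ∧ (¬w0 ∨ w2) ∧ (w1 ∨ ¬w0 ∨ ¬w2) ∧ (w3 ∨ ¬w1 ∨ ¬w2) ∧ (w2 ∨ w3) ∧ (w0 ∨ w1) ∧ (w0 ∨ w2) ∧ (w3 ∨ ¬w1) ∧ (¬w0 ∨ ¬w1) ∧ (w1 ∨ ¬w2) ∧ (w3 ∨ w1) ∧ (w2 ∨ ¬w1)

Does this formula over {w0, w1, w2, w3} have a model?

Yes, satisfiable

Suppose w0 = False.
The clause (w1) is unit, so w1 = True.
The clause (w2) is unit, so w2 = True.
The clause (w3) is unit, so w3 = True.
All clauses are satisfied.
A satisfying assignment: w0=False,  w1=True,  w2=True,  w3=True.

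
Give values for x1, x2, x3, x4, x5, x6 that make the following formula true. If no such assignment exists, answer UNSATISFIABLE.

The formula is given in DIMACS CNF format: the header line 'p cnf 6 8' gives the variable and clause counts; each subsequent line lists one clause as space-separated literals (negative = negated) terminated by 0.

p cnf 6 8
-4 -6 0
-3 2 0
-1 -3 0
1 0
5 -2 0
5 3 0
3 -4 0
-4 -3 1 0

x1 ↦ True, x2 ↦ False, x3 ↦ False, x4 ↦ False, x5 ↦ True, x6 ↦ True

(x1) alone gives x1 = True.
(¬x3) alone gives x3 = False.
(x5) alone gives x5 = True.
(¬x4) alone gives x4 = False.
All clauses hold; x2, x6 can take either value.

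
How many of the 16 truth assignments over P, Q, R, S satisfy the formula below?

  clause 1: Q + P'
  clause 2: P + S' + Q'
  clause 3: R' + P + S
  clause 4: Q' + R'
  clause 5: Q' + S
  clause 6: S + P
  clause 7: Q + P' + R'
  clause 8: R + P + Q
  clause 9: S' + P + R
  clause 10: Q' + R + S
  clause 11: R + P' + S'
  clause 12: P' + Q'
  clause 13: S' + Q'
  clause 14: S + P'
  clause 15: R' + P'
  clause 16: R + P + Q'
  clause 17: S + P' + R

There are 2^4 = 16 truth assignments over (P, Q, R, S).
Check each against the 17 clauses (columns in the order P, Q, R, S):
  F F F F  ✗ fails (S + P)
  F F F T  ✗ fails (R + P + Q)
  F F T F  ✗ fails (R' + P + S)
  F F T T  ✓ satisfies all
  F T F F  ✗ fails (Q' + S)
  F T F T  ✗ fails (P + S' + Q')
  F T T F  ✗ fails (R' + P + S)
  F T T T  ✗ fails (P + S' + Q')
  T F F F  ✗ fails (Q + P')
  T F F T  ✗ fails (Q + P')
  T F T F  ✗ fails (Q + P')
  T F T T  ✗ fails (Q + P')
  T T F F  ✗ fails (Q' + S)
  T T F T  ✗ fails (R + P' + S')
  T T T F  ✗ fails (Q' + R')
  T T T T  ✗ fails (Q' + R')
1 of the 16 rows is a model.

1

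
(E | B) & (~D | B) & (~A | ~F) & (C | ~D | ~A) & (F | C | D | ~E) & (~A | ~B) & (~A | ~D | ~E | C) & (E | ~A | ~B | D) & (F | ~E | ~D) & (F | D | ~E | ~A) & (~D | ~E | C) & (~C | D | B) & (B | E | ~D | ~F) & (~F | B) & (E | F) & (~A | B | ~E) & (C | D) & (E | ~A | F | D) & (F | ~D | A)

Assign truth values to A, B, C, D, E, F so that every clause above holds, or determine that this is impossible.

Suppose E = 1.
Suppose D = 0.
From the singleton clause (C), C = 1.
From the singleton clause (B), B = 1.
From the singleton clause (~A), A = 0.
No clause remains; F is free.

A=0,  B=1,  C=1,  D=0,  E=1,  F=0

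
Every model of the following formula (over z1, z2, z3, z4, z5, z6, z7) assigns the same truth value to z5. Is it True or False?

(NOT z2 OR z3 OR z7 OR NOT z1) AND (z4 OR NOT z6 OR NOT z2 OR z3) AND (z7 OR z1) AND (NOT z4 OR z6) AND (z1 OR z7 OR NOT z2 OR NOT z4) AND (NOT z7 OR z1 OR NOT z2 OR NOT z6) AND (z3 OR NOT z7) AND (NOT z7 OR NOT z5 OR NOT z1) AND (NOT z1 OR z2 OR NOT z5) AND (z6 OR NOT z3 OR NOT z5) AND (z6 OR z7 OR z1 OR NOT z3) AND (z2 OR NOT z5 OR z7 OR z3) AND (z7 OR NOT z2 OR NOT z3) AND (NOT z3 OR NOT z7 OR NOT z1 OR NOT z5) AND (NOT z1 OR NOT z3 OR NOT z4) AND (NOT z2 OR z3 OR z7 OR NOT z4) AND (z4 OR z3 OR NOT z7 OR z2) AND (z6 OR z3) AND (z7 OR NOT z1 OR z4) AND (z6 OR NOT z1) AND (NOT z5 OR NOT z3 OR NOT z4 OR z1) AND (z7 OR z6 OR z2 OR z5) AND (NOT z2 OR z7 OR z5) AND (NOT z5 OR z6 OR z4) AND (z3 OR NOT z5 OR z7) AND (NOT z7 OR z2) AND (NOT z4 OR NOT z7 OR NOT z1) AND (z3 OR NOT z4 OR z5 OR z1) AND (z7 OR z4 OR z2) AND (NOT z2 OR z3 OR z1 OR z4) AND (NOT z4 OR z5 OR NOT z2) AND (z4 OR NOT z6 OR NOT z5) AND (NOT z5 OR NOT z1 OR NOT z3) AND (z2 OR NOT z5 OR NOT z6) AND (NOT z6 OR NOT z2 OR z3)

Suppose z5 = true.
Suppose z7 = true.
From the singleton clause (z3), z3 = true.
From the singleton clause (NOT z1), z1 = false.
From the singleton clause (z6), z6 = true.
From the singleton clause (NOT z2), z2 = false.
That conflicts with the unit clause (z2).
So z7 must be the other value — set z7 = false.
From the singleton clause (z1), z1 = true.
From the singleton clause (z2), z2 = true.
From the singleton clause (z3), z3 = true.
That conflicts with the unit clause (NOT z3).
Both values of z7 lead to a conflict.
So every satisfying assignment has z5 = False.

False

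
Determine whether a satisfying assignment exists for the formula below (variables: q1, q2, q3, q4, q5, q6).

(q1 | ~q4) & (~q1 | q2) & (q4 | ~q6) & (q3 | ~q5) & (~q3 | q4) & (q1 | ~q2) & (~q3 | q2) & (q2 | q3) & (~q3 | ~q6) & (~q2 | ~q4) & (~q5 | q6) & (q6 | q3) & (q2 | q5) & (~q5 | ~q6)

Unsatisfiable

Suppose q1 = 1.
The clause (q2) is unit, so q2 = 1.
The clause (~q4) is unit, so q4 = 0.
The clause (~q6) is unit, so q6 = 0.
The clause (~q3) is unit, so q3 = 0.
Now (q3) is unsatisfied and unit — conflict.
So q1 must be the other value — set q1 = 0.
The clause (~q4) is unit, so q4 = 0.
The clause (~q6) is unit, so q6 = 0.
The clause (~q3) is unit, so q3 = 0.
Now (q3) is unsatisfied and unit — conflict.
Both values of q1 lead to a conflict.
No assignment satisfies every clause.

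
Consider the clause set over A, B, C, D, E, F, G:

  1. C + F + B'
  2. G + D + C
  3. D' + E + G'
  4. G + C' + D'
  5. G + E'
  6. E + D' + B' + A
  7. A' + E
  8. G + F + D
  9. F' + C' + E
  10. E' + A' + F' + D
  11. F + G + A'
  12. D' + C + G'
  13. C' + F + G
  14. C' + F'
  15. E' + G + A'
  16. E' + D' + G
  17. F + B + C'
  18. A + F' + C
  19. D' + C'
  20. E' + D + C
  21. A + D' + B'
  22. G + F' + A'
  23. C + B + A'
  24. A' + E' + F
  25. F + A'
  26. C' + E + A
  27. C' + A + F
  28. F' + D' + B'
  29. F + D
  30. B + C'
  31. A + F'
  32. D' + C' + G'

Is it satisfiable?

Try G = 0.
The clause (E') is unit, so E = 0.
The clause (A') is unit, so A = 0.
The clause (C') is unit, so C = 0.
The clause (D) is unit, so D = 1.
The clause (B') is unit, so B = 0.
The clause (F') is unit, so F = 0.
All clauses are satisfied.
A satisfying assignment: A: 0; B: 0; C: 0; D: 1; E: 0; F: 0; G: 0.

Satisfiable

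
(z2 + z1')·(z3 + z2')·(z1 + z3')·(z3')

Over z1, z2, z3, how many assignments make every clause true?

1

There are 2^3 = 8 truth assignments over (z1, z2, z3).
Split on z2. With z2 = 1, the clauses containing z2 are satisfied and z2' drops from the rest; 0 of the 2^2 = 4 assignments to the other variables satisfy what remains.
With z2 = 0, by the same count on the reduced clause set, 1 assignment works.
(One model: z1=F, z2=F, z3=F.)
Total: 0 + 1 = 1.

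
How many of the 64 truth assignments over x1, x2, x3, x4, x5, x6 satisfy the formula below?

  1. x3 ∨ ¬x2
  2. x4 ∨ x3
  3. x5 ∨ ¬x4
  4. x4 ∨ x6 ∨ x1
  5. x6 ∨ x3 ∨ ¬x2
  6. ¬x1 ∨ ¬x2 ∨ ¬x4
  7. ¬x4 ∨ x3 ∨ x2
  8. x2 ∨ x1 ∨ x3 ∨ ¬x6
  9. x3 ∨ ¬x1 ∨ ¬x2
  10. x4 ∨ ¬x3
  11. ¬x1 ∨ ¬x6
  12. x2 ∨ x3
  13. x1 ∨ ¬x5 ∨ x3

There are 2^6 = 64 truth assignments over (x1, x2, x3, x4, x5, x6).
Split on x1. With x1 = True, the clauses containing x1 are satisfied and ¬x1 drops from the rest; 1 of the 2^5 = 32 assignments to the other variables satisfy what remains.
With x1 = False, by the same count on the reduced clause set, 4 assignments work.
(One model: x1=F, x2=F, x3=T, x4=T, x5=T, x6=F.)
Total: 1 + 4 = 5.

5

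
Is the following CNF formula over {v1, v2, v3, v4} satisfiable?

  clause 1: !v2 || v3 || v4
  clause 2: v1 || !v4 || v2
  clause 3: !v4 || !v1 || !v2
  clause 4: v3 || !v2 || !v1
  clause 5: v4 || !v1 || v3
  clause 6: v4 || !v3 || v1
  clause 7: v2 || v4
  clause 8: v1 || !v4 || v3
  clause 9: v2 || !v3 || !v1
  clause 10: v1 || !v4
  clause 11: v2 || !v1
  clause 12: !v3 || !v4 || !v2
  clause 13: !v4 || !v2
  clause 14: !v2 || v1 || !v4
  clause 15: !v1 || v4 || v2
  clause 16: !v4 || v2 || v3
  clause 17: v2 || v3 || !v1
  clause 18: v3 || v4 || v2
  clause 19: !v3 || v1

Case v2 = true:
The clause (!v4) is unit, so v4 = false.
The clause (v3) is unit, so v3 = true.
The clause (v1) is unit, so v1 = true.
Every clause now holds.
A satisfying assignment: v1=true; v2=true; v3=true; v4=false.

Satisfiable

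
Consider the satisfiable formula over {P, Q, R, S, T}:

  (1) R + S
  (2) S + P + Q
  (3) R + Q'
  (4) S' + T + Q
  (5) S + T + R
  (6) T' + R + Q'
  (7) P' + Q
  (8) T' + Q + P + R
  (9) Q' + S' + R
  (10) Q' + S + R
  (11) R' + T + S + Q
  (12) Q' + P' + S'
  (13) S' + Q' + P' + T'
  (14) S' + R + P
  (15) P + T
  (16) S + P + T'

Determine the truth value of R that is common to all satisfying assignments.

Suppose R = 0.
(S) alone gives S = 1.
(Q') alone gives Q = 0.
(T) alone gives T = 1.
(P') alone gives P = 0.
But (P) is also a unit clause — contradiction.
So every satisfying assignment has R = True.

True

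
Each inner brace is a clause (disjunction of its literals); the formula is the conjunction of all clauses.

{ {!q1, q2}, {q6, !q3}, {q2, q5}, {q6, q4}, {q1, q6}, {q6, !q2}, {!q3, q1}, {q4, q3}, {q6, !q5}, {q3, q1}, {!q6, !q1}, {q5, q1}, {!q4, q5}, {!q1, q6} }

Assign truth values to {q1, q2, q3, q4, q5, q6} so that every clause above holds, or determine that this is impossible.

UNSATISFIABLE

Try q1 = false.
The clause (q6) is unit, so q6 = true.
The clause (!q3) is unit, so q3 = false.
That conflicts with the unit clause (q3).
That branch fails; take q1 = true instead.
The clause (q2) is unit, so q2 = true.
The clause (q6) is unit, so q6 = true.
That conflicts with the unit clause (!q6).
Neither q1 = true nor q1 = false works.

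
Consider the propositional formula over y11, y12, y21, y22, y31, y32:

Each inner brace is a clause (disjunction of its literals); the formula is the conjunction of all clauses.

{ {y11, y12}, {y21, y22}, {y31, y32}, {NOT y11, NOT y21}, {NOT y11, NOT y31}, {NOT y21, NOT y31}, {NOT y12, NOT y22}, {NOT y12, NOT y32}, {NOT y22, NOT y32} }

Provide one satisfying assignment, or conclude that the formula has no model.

Try y11 = true.
From the singleton clause (NOT y21), y21 = false.
From the singleton clause (y22), y22 = true.
From the singleton clause (NOT y31), y31 = false.
From the singleton clause (y32), y32 = true.
But (NOT y32) is also a unit clause — contradiction.
Backtrack on y11: now try y11 = false.
From the singleton clause (y12), y12 = true.
From the singleton clause (NOT y22), y22 = false.
From the singleton clause (y21), y21 = true.
From the singleton clause (NOT y31), y31 = false.
From the singleton clause (y32), y32 = true.
But (NOT y32) is also a unit clause — contradiction.
Both values of y11 lead to a conflict.

UNSATISFIABLE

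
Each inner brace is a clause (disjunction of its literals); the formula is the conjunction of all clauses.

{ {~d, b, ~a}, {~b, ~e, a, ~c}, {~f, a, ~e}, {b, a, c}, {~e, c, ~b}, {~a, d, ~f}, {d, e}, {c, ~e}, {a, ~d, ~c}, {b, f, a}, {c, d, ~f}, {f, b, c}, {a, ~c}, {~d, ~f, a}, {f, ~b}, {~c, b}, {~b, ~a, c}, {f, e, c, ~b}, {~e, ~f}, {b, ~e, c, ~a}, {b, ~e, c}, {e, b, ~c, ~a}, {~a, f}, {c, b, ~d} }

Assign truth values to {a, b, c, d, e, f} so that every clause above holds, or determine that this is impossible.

a=1, b=1, c=1, d=1, e=0, f=1

Branch on d: set d = 1.
Branch on b: set b = 1.
(f) alone gives f = 1.
(a) alone gives a = 1.
(c) alone gives c = 1.
(~e) alone gives e = 0.
Every clause now holds.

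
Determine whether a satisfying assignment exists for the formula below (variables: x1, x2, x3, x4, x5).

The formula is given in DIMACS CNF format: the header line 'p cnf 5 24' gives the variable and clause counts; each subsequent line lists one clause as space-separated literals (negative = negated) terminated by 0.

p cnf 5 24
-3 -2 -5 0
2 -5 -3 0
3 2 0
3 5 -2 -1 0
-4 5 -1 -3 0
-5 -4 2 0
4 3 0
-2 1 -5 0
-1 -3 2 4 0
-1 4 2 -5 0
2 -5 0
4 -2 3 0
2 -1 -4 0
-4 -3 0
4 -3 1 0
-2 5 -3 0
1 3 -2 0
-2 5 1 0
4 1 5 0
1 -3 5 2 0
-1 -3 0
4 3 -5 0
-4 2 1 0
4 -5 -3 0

Yes, satisfiable

Branch on x3: set x3 = False.
Unit clause (x2) forces x2 = True.
Unit clause (x4) forces x4 = True.
Unit clause (x1) forces x1 = True.
Unit clause (x5) forces x5 = True.
All clauses are satisfied.
A satisfying assignment: x1 ↦ True,  x2 ↦ True,  x3 ↦ False,  x4 ↦ True,  x5 ↦ True.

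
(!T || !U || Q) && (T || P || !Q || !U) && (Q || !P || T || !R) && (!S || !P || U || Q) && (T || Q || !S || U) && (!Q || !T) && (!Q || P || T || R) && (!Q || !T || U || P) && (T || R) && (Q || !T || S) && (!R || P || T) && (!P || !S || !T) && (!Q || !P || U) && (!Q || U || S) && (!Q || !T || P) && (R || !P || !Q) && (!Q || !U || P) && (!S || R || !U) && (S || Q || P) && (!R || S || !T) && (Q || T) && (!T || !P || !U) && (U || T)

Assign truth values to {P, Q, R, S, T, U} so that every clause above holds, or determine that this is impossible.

P ↦ false, Q ↦ false, R ↦ false, S ↦ true, T ↦ true, U ↦ false

Branch on Q: set Q = false.
The clause (T) is unit, so T = true.
The clause (!U) is unit, so U = false.
The clause (S) is unit, so S = true.
The clause (!P) is unit, so P = false.
No clause remains; R is free.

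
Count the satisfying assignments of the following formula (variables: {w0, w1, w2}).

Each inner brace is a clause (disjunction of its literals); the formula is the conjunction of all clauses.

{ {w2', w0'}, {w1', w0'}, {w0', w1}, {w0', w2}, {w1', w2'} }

3

There are 2^3 = 8 truth assignments over (w0, w1, w2).
Check each against the 5 clauses (columns in the order w0, w1, w2):
  F F F  ✓ satisfies all
  F F T  ✓ satisfies all
  F T F  ✓ satisfies all
  F T T  ✗ fails (w1' + w2')
  T F F  ✗ fails (w0' + w1)
  T F T  ✗ fails (w2' + w0')
  T T F  ✗ fails (w1' + w0')
  T T T  ✗ fails (w2' + w0')
3 of the 8 rows are models.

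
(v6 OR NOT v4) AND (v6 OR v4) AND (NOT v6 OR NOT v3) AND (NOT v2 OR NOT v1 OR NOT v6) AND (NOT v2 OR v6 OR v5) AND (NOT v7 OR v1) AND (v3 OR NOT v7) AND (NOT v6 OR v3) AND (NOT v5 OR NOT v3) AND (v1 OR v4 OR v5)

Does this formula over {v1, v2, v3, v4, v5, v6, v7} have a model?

No, unsatisfiable

Suppose v6 = true.
The clause (NOT v3) is unit, so v3 = false.
But (v3) is also a unit clause — contradiction.
Undo v6 and try v6 = false.
The clause (NOT v4) is unit, so v4 = false.
But (v4) is also a unit clause — contradiction.
Both values of v6 lead to a conflict.
No assignment satisfies every clause.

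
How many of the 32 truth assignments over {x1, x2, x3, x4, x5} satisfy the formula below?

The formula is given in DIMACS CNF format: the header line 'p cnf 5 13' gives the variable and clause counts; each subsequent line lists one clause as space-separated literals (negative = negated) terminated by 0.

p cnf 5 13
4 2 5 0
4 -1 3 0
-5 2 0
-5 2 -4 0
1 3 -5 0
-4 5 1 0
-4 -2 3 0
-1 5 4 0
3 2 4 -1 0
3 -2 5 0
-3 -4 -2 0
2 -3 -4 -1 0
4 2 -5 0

4

There are 2^5 = 32 truth assignments over (x1, x2, x3, x4, x5).
Split on x5. With x5 = True, the clauses containing x5 are satisfied and ¬x5 drops from the rest; 2 of the 2^4 = 16 assignments to the other variables satisfy what remains.
With x5 = False, by the same count on the reduced clause set, 2 assignments work.
Total: 2 + 2 = 4.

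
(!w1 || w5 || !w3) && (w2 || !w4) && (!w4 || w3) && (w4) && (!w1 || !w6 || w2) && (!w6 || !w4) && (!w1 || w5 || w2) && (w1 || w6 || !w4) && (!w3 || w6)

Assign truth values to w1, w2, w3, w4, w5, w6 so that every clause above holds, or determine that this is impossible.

From the singleton clause (w4), w4 = true.
From the singleton clause (w2), w2 = true.
From the singleton clause (w3), w3 = true.
From the singleton clause (!w6), w6 = false.
That conflicts with the unit clause (w6).

UNSATISFIABLE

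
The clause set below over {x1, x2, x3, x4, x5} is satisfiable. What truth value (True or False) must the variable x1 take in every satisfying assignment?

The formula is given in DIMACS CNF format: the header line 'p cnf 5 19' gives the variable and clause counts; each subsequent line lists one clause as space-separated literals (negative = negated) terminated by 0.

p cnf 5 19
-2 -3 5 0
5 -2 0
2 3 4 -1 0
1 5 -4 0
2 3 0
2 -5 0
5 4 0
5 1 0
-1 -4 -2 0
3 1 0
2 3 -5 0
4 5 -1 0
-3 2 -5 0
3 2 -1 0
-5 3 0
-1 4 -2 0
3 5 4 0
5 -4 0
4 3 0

False

Suppose x1 = True.
Case x5 = True:
Unit clause (x2) forces x2 = True.
Unit clause (¬x4) forces x4 = False.
Now (x4) is unsatisfied and unit — conflict.
That branch fails; take x5 = False instead.
Unit clause (¬x2) forces x2 = False.
Unit clause (x3) forces x3 = True.
Unit clause (x4) forces x4 = True.
Now (¬x4) is unsatisfied and unit — conflict.
Neither x5 = True nor x5 = False works.
So every satisfying assignment has x1 = False.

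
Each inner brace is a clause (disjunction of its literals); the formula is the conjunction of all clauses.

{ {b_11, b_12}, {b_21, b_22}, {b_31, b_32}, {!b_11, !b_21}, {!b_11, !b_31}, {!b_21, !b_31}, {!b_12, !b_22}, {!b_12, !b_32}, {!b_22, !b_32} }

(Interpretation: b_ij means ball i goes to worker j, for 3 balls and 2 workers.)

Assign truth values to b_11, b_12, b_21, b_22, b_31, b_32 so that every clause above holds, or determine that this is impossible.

UNSATISFIABLE

Case b_11 = true:
From the singleton clause (!b_21), b_21 = false.
From the singleton clause (b_22), b_22 = true.
From the singleton clause (!b_31), b_31 = false.
From the singleton clause (b_32), b_32 = true.
But (!b_32) is also a unit clause — contradiction.
That branch fails; take b_11 = false instead.
From the singleton clause (b_12), b_12 = true.
From the singleton clause (!b_22), b_22 = false.
From the singleton clause (b_21), b_21 = true.
From the singleton clause (!b_31), b_31 = false.
From the singleton clause (b_32), b_32 = true.
But (!b_32) is also a unit clause — contradiction.
Both values of b_11 lead to a conflict.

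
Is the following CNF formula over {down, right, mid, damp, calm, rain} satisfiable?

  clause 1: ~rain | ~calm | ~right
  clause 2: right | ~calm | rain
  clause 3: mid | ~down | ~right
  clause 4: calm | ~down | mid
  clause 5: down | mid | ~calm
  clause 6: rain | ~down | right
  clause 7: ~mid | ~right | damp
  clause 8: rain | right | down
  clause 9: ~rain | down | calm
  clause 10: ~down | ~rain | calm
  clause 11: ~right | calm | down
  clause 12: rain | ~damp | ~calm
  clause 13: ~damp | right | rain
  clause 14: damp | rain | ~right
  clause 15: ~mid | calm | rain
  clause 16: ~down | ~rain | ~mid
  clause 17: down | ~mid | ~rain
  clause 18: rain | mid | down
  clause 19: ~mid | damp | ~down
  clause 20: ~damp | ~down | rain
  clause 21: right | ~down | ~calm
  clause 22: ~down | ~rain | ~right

No, unsatisfiable

Branch on rain: set rain = 0.
Branch on right: set right = 1.
From the singleton clause (damp), damp = 1.
From the singleton clause (~calm), calm = 0.
From the singleton clause (down), down = 1.
Now (~down) is unsatisfied and unit — conflict.
So right must be the other value — set right = 0.
From the singleton clause (~calm), calm = 0.
From the singleton clause (~down), down = 0.
Now (down) is unsatisfied and unit — conflict.
Either choice for right ends in contradiction.
So rain must be the other value — set rain = 1.
Branch on calm: set calm = 0.
From the singleton clause (down), down = 1.
Now (~down) is unsatisfied and unit — conflict.
So calm must be the other value — set calm = 1.
From the singleton clause (~right), right = 0.
From the singleton clause (~down), down = 0.
From the singleton clause (mid), mid = 1.
Now (~mid) is unsatisfied and unit — conflict.
Either choice for calm ends in contradiction.
Either choice for rain ends in contradiction.
No assignment satisfies every clause.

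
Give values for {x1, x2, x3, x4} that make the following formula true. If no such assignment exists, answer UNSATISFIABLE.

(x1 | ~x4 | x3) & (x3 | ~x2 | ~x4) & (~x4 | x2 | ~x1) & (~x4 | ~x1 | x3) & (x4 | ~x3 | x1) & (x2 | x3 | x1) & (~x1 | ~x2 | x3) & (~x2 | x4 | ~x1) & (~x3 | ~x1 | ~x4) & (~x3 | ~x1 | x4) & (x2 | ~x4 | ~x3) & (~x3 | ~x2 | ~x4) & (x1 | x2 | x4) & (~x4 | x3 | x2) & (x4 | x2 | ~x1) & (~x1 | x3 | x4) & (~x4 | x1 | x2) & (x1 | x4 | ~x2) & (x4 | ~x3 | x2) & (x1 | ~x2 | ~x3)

UNSATISFIABLE

Branch on x1: set x1 = 1.
Branch on x4: set x4 = 0.
From the singleton clause (~x2), x2 = 0.
Now (x2) is unsatisfied and unit — conflict.
Backtrack on x4: now try x4 = 1.
From the singleton clause (x2), x2 = 1.
From the singleton clause (x3), x3 = 1.
Now (~x3) is unsatisfied and unit — conflict.
Both values of x4 lead to a conflict.
Backtrack on x1: now try x1 = 0.
Branch on x4: set x4 = 0.
From the singleton clause (~x3), x3 = 0.
From the singleton clause (x2), x2 = 1.
Now (~x2) is unsatisfied and unit — conflict.
Backtrack on x4: now try x4 = 1.
From the singleton clause (x3), x3 = 1.
From the singleton clause (x2), x2 = 1.
Now (~x2) is unsatisfied and unit — conflict.
Both values of x4 lead to a conflict.
Both values of x1 lead to a conflict.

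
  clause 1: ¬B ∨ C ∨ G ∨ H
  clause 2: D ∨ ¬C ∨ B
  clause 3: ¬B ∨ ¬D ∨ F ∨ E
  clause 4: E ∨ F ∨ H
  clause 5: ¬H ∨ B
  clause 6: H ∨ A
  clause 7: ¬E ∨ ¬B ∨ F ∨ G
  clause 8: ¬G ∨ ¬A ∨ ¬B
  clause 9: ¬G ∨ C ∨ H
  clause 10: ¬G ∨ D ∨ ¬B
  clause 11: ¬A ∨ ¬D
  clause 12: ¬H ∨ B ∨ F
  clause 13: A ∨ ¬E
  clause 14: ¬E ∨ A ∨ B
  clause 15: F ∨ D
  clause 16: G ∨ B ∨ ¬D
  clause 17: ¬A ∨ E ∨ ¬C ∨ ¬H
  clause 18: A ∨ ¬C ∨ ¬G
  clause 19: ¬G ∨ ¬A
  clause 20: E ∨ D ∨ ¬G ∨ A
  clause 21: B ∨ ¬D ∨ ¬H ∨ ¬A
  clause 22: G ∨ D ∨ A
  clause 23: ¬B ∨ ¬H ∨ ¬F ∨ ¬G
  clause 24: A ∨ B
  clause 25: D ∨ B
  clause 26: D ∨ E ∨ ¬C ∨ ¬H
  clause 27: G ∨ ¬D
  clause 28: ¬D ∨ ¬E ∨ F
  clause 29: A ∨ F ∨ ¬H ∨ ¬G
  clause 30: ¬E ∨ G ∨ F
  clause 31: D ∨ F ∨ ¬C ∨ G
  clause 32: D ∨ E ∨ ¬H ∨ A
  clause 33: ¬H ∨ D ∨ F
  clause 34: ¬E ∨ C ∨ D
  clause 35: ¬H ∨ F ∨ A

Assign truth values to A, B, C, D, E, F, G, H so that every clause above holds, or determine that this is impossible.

A=True; B=True; C=True; D=False; E=True; F=True; G=False; H=True

Suppose H = True.
From the singleton clause (B), B = True.
Suppose G = False.
From the singleton clause (¬D), D = False.
From the singleton clause (F), F = True.
From the singleton clause (A), A = True.
Suppose E = True.
From the singleton clause (C), C = True.
This assignment satisfies each clause.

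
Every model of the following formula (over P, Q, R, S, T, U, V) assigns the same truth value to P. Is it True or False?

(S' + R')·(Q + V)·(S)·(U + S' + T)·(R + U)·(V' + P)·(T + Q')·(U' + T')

Suppose P = 0.
The clause (S) is unit, so S = 1.
The clause (R') is unit, so R = 0.
The clause (U) is unit, so U = 1.
The clause (V') is unit, so V = 0.
The clause (Q) is unit, so Q = 1.
The clause (T) is unit, so T = 1.
But (T') is also a unit clause — contradiction.
So every satisfying assignment has P = True.

True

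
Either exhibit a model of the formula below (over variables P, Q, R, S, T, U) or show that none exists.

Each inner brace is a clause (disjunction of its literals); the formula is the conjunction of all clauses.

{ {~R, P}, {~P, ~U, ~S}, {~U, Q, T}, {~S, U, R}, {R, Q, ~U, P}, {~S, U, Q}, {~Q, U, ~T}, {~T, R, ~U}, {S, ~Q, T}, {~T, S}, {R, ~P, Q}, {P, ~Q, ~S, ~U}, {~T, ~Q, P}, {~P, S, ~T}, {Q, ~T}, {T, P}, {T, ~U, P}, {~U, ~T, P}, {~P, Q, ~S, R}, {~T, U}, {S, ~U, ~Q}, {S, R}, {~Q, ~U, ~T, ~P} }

P=1, Q=0, R=1, S=0, T=0, U=0

Case R = 1:
Unit clause (P) forces P = 1.
Case U = 0:
Unit clause (~T) forces T = 0.
Case S = 0:
Unit clause (~Q) forces Q = 0.
This assignment satisfies each clause.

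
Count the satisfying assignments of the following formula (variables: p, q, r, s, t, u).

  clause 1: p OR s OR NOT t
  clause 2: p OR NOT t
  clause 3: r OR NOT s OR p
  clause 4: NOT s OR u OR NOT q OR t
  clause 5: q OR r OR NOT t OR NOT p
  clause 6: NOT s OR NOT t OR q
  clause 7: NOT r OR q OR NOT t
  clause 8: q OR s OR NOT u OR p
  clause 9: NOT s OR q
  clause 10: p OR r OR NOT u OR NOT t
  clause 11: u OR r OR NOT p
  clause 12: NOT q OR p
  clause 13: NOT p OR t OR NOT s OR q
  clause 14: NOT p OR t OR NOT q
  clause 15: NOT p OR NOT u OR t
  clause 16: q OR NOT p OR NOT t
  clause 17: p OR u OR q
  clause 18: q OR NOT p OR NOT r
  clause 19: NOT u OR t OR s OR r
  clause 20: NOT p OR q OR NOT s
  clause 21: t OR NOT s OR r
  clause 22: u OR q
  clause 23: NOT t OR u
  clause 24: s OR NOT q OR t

4

There are 2^6 = 64 truth assignments over (p, q, r, s, t, u).
Split on r. With r = true, the clauses containing r are satisfied and NOT r drops from the rest; 2 of the 2^5 = 32 assignments to the other variables satisfy what remains.
With r = false, by the same count on the reduced clause set, 2 assignments work.
Total: 2 + 2 = 4.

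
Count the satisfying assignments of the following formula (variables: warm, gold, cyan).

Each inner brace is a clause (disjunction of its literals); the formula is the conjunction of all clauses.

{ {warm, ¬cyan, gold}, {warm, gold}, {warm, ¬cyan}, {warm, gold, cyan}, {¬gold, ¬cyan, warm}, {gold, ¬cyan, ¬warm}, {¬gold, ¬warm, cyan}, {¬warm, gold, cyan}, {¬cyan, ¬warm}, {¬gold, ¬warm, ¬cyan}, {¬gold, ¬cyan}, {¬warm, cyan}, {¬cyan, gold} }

1

There are 2^3 = 8 truth assignments over (warm, gold, cyan).
Check each against the 13 clauses (columns in the order warm, gold, cyan):
  F F F  ✗ fails (warm ∨ gold)
  F F T  ✗ fails (warm ∨ ¬cyan ∨ gold)
  F T F  ✓ satisfies all
  F T T  ✗ fails (warm ∨ ¬cyan)
  T F F  ✗ fails (¬warm ∨ gold ∨ cyan)
  T F T  ✗ fails (gold ∨ ¬cyan ∨ ¬warm)
  T T F  ✗ fails (¬gold ∨ ¬warm ∨ cyan)
  T T T  ✗ fails (¬cyan ∨ ¬warm)
1 of the 8 rows is a model.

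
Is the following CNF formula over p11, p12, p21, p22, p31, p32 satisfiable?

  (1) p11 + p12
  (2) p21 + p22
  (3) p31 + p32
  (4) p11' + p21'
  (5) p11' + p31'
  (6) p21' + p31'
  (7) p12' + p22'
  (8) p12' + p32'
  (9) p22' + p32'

Try p11 = 1.
From the singleton clause (p21'), p21 = 0.
From the singleton clause (p22), p22 = 1.
From the singleton clause (p31'), p31 = 0.
From the singleton clause (p32), p32 = 1.
Now (p32') is unsatisfied and unit — conflict.
So p11 must be the other value — set p11 = 0.
From the singleton clause (p12), p12 = 1.
From the singleton clause (p22'), p22 = 0.
From the singleton clause (p21), p21 = 1.
From the singleton clause (p31'), p31 = 0.
From the singleton clause (p32), p32 = 1.
Now (p32') is unsatisfied and unit — conflict.
Neither p11 = 1 nor p11 = 0 works.
No assignment satisfies every clause.

Unsatisfiable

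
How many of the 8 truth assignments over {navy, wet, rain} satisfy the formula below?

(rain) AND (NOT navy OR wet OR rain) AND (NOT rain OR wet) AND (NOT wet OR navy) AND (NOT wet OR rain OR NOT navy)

1

There are 2^3 = 8 truth assignments over (navy, wet, rain).
Split on rain. With rain = true, the clauses containing rain are satisfied and NOT rain drops from the rest; 1 of the 2^2 = 4 assignments to the other variables satisfy what remains.
With rain = false, by the same count on the reduced clause set, 0 assignments work.
(One model: navy=T, wet=T, rain=T.)
Total: 1 + 0 = 1.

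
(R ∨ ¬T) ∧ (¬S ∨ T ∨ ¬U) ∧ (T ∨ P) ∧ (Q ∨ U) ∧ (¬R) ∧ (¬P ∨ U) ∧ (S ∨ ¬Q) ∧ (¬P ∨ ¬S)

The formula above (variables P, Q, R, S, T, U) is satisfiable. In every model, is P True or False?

True

Suppose P = False.
Unit clause (T) forces T = True.
Unit clause (R) forces R = True.
Now (¬R) is unsatisfied and unit — conflict.
So every satisfying assignment has P = True.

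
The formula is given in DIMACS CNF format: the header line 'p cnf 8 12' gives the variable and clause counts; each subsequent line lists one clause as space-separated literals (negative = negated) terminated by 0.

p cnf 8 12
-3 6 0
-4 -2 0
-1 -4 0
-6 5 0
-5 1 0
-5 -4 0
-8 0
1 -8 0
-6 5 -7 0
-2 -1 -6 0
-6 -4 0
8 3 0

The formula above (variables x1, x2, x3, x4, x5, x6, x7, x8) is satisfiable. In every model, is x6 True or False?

True

Suppose x6 = False.
From the singleton clause (¬x3), x3 = False.
From the singleton clause (¬x8), x8 = False.
But (x8) is also a unit clause — contradiction.
So every satisfying assignment has x6 = True.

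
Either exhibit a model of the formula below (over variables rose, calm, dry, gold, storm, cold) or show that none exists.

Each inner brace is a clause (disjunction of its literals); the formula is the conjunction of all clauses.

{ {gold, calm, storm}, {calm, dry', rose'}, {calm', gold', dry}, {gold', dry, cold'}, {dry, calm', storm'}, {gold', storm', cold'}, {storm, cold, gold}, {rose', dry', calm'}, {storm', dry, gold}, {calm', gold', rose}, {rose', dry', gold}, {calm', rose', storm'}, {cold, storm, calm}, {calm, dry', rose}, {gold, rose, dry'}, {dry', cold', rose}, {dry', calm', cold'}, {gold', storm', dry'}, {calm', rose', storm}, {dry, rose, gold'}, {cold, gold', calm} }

Suppose gold = 0.
Suppose calm = 1.
Suppose dry = 0.
The clause (storm') is unit, so storm = 0.
The clause (cold) is unit, so cold = 1.
The clause (rose') is unit, so rose = 0.
This assignment satisfies each clause.

rose ↦ 0; calm ↦ 1; dry ↦ 0; gold ↦ 0; storm ↦ 0; cold ↦ 1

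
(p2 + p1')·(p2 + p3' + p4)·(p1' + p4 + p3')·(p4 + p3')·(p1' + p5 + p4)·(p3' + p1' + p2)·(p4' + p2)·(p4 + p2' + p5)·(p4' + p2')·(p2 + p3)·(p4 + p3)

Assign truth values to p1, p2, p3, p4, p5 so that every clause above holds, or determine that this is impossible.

UNSATISFIABLE

Case p2 = 1:
(p4') alone gives p4 = 0.
(p3') alone gives p3 = 0.
But (p3) is also a unit clause — contradiction.
So p2 must be the other value — set p2 = 0.
(p1') alone gives p1 = 0.
(p4') alone gives p4 = 0.
(p3') alone gives p3 = 0.
But (p3) is also a unit clause — contradiction.
Either choice for p2 ends in contradiction.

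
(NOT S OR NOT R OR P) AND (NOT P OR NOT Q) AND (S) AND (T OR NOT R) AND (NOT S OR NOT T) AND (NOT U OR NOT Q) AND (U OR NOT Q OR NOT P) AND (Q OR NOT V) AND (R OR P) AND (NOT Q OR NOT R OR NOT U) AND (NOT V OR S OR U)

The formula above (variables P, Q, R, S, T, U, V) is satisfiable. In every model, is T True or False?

Suppose T = true.
Unit clause (S) forces S = true.
But (NOT S) is also a unit clause — contradiction.
So every satisfying assignment has T = False.

False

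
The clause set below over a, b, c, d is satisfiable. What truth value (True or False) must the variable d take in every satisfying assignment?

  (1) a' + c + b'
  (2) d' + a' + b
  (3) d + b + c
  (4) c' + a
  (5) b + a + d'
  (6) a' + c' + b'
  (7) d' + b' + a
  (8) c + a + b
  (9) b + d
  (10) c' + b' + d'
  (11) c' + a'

False

Suppose d = 1.
Try a = 0.
Unit clause (c') forces c = 0.
Unit clause (b) forces b = 1.
But (b') is also a unit clause — contradiction.
Undo a and try a = 1.
Unit clause (b) forces b = 1.
Unit clause (c) forces c = 1.
But (c') is also a unit clause — contradiction.
Both values of a lead to a conflict.
So every satisfying assignment has d = False.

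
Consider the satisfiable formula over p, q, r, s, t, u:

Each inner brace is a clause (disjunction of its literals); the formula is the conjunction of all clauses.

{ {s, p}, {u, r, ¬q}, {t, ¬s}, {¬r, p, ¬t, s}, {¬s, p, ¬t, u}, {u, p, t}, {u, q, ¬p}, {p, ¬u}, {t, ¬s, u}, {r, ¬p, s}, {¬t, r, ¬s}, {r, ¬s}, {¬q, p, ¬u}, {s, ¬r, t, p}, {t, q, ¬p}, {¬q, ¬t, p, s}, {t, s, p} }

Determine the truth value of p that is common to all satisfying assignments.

Suppose p = False.
The clause (s) is unit, so s = True.
The clause (t) is unit, so t = True.
The clause (u) is unit, so u = True.
But (¬u) is also a unit clause — contradiction.
So every satisfying assignment has p = True.

True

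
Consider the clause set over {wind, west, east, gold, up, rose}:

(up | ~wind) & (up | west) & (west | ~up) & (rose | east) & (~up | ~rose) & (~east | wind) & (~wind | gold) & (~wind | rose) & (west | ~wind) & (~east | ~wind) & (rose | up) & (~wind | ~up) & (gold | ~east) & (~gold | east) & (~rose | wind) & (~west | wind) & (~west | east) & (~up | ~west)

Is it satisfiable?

Branch on up: set up = 1.
Unit clause (west) forces west = 1.
Now (~west) is unsatisfied and unit — conflict.
So up must be the other value — set up = 0.
Unit clause (~wind) forces wind = 0.
Unit clause (west) forces west = 1.
Now (~west) is unsatisfied and unit — conflict.
Both values of up lead to a conflict.
No assignment satisfies every clause.

No, unsatisfiable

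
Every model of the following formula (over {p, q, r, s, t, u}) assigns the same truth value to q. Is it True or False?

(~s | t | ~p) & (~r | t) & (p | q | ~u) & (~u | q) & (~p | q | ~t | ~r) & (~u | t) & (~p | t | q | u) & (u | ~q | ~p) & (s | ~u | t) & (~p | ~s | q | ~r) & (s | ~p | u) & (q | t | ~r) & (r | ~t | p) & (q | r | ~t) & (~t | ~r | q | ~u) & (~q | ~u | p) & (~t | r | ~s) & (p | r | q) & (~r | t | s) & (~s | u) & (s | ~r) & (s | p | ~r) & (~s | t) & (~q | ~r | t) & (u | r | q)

True

Suppose q = 0.
From the singleton clause (~u), u = 0.
From the singleton clause (~s), s = 0.
From the singleton clause (~p), p = 0.
From the singleton clause (r), r = 1.
That conflicts with the unit clause (~r).
So every satisfying assignment has q = True.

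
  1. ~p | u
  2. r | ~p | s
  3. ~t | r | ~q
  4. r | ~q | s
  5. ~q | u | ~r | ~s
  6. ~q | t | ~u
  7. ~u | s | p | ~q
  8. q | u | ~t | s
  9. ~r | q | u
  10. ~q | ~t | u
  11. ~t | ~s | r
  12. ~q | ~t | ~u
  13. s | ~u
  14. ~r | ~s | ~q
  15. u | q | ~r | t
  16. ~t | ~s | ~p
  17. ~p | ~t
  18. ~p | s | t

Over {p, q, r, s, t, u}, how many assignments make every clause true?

9

There are 2^6 = 64 truth assignments over (p, q, r, s, t, u).
Split on p. With p = 1, the clauses containing p are satisfied and ~p drops from the rest; 2 of the 2^5 = 32 assignments to the other variables satisfy what remains.
With p = 0, by the same count on the reduced clause set, 7 assignments work.
(One model: p=F, q=F, r=F, s=F, t=F, u=F.)
Total: 2 + 7 = 9.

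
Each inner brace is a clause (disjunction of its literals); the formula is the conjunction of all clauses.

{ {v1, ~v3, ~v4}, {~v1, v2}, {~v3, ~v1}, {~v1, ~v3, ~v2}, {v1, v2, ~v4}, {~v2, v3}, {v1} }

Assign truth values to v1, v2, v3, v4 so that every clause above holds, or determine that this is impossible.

Unit clause (v1) forces v1 = 1.
Unit clause (v2) forces v2 = 1.
Unit clause (~v3) forces v3 = 0.
But (v3) is also a unit clause — contradiction.

UNSATISFIABLE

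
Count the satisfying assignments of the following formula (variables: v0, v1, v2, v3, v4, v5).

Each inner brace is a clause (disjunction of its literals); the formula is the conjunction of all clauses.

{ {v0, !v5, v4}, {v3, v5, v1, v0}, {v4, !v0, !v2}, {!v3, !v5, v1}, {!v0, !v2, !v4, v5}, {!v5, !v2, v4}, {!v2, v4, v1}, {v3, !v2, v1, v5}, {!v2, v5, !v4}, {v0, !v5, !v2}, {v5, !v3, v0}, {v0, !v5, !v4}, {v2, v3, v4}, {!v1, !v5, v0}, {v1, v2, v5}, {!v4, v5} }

9

There are 2^6 = 64 truth assignments over (v0, v1, v2, v3, v4, v5).
Split on v0. With v0 = true, the clauses containing v0 are satisfied and !v0 drops from the rest; 8 of the 2^5 = 32 assignments to the other variables satisfy what remains.
With v0 = false, by the same count on the reduced clause set, 1 assignment works.
(One model: v0=F, v1=T, v2=T, v3=F, v4=F, v5=F.)
Total: 8 + 1 = 9.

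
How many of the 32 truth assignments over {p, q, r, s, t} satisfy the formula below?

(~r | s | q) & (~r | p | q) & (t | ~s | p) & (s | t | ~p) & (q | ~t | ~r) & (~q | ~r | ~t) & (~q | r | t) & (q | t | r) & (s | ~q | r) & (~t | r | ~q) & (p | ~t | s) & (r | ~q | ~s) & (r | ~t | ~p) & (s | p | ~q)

3

There are 2^5 = 32 truth assignments over (p, q, r, s, t).
Split on q. With q = 1, the clauses containing q are satisfied and ~q drops from the rest; 1 of the 2^4 = 16 assignments to the other variables satisfy what remains.
With q = 0, by the same count on the reduced clause set, 2 assignments work.
(One model: p=F, q=F, r=F, s=T, t=T.)
Total: 1 + 2 = 3.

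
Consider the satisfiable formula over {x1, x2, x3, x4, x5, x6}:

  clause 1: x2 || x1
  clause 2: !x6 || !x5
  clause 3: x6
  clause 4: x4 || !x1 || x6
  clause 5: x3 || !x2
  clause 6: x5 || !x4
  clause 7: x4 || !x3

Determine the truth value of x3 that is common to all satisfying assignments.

Suppose x3 = true.
The clause (x6) is unit, so x6 = true.
The clause (!x5) is unit, so x5 = false.
The clause (!x4) is unit, so x4 = false.
That conflicts with the unit clause (x4).
So every satisfying assignment has x3 = False.

False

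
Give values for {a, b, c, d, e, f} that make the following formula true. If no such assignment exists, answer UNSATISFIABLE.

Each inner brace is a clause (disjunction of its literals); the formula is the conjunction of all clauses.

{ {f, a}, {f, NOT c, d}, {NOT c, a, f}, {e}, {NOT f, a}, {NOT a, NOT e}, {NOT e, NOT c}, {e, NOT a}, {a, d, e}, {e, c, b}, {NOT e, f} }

Unit clause (e) forces e = true.
Unit clause (NOT a) forces a = false.
Unit clause (f) forces f = true.
That conflicts with the unit clause (NOT f).

UNSATISFIABLE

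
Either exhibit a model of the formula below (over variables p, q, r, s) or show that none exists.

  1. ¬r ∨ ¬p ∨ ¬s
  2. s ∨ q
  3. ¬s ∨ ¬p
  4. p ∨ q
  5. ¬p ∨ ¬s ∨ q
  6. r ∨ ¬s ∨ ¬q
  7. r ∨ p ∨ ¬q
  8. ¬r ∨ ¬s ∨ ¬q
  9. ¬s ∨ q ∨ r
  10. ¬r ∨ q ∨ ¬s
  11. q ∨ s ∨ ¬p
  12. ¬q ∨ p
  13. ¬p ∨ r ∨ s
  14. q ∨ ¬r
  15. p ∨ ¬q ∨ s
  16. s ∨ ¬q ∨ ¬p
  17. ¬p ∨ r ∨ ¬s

Try s = True.
From the singleton clause (¬p), p = False.
From the singleton clause (q), q = True.
Now (¬q) is unsatisfied and unit — conflict.
That branch fails; take s = False instead.
From the singleton clause (q), q = True.
From the singleton clause (p), p = True.
Now (¬p) is unsatisfied and unit — conflict.
Neither s = True nor s = False works.

UNSATISFIABLE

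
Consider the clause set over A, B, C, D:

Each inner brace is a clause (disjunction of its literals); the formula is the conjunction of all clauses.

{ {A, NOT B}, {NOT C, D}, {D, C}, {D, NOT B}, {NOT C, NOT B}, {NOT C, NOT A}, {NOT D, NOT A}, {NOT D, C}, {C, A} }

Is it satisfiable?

Satisfiable

Try A = false.
From the singleton clause (NOT B), B = false.
From the singleton clause (C), C = true.
From the singleton clause (D), D = true.
Every clause now holds.
A satisfying assignment: A ↦ false; B ↦ false; C ↦ true; D ↦ true.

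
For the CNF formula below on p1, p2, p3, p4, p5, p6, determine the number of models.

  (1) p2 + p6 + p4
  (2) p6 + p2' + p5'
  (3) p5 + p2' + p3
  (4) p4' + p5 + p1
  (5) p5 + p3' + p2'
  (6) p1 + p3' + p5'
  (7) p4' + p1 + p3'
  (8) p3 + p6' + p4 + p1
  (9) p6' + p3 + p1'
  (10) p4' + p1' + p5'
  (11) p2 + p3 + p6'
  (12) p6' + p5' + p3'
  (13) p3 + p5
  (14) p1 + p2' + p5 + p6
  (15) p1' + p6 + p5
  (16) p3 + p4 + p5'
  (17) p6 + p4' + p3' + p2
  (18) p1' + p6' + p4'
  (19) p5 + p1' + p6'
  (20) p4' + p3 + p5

3

There are 2^6 = 64 truth assignments over (p1, p2, p3, p4, p5, p6).
Split on p2. With p2 = 1, the clauses containing p2 are satisfied and p2' drops from the rest; 1 of the 2^5 = 32 assignments to the other variables satisfy what remains.
With p2 = 0, by the same count on the reduced clause set, 2 assignments work.
(One model: p1=F, p2=F, p3=F, p4=T, p5=T, p6=F.)
Total: 1 + 2 = 3.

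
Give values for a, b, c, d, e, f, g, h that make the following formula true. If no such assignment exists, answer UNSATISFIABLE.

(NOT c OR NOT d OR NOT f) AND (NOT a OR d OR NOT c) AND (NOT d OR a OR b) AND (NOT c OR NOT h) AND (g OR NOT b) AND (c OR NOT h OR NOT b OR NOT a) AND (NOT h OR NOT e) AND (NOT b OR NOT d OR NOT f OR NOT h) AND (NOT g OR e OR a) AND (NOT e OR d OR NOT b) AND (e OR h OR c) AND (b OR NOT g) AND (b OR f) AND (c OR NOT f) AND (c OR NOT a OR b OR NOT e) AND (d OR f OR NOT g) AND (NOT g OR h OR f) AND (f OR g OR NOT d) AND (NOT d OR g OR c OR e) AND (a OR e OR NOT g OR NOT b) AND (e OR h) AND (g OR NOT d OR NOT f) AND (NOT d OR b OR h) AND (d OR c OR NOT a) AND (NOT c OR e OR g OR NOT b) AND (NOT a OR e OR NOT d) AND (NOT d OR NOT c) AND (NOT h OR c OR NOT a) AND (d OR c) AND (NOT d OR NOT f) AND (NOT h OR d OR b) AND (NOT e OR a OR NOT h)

a ↦ false, b ↦ false, c ↦ true, d ↦ false, e ↦ true, f ↦ true, g ↦ false, h ↦ false

Case c = true:
(NOT h) alone gives h = false.
(e) alone gives e = true.
(NOT d) alone gives d = false.
(NOT a) alone gives a = false.
(NOT b) alone gives b = false.
(NOT g) alone gives g = false.
(f) alone gives f = true.
This assignment satisfies each clause.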